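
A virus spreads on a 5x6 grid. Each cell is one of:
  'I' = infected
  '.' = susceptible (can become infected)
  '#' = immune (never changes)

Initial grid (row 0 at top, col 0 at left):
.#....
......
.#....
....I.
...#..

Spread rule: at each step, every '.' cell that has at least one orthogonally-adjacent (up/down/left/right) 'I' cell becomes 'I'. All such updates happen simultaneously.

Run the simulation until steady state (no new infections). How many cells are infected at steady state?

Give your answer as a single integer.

Answer: 27

Derivation:
Step 0 (initial): 1 infected
Step 1: +4 new -> 5 infected
Step 2: +5 new -> 10 infected
Step 3: +6 new -> 16 infected
Step 4: +5 new -> 21 infected
Step 5: +4 new -> 25 infected
Step 6: +1 new -> 26 infected
Step 7: +1 new -> 27 infected
Step 8: +0 new -> 27 infected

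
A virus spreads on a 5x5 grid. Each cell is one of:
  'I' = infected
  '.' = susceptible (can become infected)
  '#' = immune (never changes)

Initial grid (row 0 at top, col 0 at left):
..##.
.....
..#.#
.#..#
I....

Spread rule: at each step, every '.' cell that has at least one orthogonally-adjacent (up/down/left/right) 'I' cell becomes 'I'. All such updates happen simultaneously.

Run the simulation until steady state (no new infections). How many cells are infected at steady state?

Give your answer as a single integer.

Step 0 (initial): 1 infected
Step 1: +2 new -> 3 infected
Step 2: +2 new -> 5 infected
Step 3: +4 new -> 9 infected
Step 4: +4 new -> 13 infected
Step 5: +3 new -> 16 infected
Step 6: +1 new -> 17 infected
Step 7: +1 new -> 18 infected
Step 8: +1 new -> 19 infected
Step 9: +0 new -> 19 infected

Answer: 19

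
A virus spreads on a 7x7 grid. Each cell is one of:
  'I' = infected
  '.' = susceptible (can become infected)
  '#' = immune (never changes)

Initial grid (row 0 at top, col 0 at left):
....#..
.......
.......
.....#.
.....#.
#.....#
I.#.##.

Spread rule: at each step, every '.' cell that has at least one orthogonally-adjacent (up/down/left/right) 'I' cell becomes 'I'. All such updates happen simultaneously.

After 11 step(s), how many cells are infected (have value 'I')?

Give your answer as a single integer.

Answer: 38

Derivation:
Step 0 (initial): 1 infected
Step 1: +1 new -> 2 infected
Step 2: +1 new -> 3 infected
Step 3: +2 new -> 5 infected
Step 4: +4 new -> 9 infected
Step 5: +6 new -> 15 infected
Step 6: +6 new -> 21 infected
Step 7: +5 new -> 26 infected
Step 8: +4 new -> 30 infected
Step 9: +3 new -> 33 infected
Step 10: +2 new -> 35 infected
Step 11: +3 new -> 38 infected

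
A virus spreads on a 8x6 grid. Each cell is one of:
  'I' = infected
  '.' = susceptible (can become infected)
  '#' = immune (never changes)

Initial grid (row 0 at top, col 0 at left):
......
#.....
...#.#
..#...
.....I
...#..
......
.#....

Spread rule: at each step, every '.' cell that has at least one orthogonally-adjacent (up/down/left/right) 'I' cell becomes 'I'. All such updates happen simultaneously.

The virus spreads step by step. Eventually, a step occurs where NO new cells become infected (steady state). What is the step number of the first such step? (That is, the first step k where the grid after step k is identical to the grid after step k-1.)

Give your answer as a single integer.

Answer: 10

Derivation:
Step 0 (initial): 1 infected
Step 1: +3 new -> 4 infected
Step 2: +4 new -> 8 infected
Step 3: +5 new -> 13 infected
Step 4: +5 new -> 18 infected
Step 5: +8 new -> 26 infected
Step 6: +8 new -> 34 infected
Step 7: +5 new -> 39 infected
Step 8: +2 new -> 41 infected
Step 9: +1 new -> 42 infected
Step 10: +0 new -> 42 infected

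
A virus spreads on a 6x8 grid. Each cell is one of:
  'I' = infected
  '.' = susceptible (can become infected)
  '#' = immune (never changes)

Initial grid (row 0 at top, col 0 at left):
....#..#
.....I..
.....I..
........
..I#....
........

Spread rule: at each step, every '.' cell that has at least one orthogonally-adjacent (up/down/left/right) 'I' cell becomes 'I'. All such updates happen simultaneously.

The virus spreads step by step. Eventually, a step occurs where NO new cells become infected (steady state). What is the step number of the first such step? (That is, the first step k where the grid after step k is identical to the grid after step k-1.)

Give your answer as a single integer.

Answer: 7

Derivation:
Step 0 (initial): 3 infected
Step 1: +9 new -> 12 infected
Step 2: +14 new -> 26 infected
Step 3: +10 new -> 36 infected
Step 4: +5 new -> 41 infected
Step 5: +3 new -> 44 infected
Step 6: +1 new -> 45 infected
Step 7: +0 new -> 45 infected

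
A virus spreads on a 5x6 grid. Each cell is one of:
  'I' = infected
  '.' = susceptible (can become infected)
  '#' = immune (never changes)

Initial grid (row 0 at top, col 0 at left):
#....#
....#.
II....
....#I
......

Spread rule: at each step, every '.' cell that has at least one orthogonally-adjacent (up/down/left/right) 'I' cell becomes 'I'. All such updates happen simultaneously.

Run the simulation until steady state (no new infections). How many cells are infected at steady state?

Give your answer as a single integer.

Answer: 26

Derivation:
Step 0 (initial): 3 infected
Step 1: +7 new -> 10 infected
Step 2: +9 new -> 19 infected
Step 3: +5 new -> 24 infected
Step 4: +1 new -> 25 infected
Step 5: +1 new -> 26 infected
Step 6: +0 new -> 26 infected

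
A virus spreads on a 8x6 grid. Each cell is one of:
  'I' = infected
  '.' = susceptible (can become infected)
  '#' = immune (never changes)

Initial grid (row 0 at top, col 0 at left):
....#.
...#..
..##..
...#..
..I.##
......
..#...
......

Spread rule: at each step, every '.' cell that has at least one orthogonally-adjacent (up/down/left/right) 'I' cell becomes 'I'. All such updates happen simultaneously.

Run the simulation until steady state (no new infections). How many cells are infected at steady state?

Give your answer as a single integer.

Step 0 (initial): 1 infected
Step 1: +4 new -> 5 infected
Step 2: +4 new -> 9 infected
Step 3: +6 new -> 15 infected
Step 4: +7 new -> 22 infected
Step 5: +7 new -> 29 infected
Step 6: +3 new -> 32 infected
Step 7: +1 new -> 33 infected
Step 8: +0 new -> 33 infected

Answer: 33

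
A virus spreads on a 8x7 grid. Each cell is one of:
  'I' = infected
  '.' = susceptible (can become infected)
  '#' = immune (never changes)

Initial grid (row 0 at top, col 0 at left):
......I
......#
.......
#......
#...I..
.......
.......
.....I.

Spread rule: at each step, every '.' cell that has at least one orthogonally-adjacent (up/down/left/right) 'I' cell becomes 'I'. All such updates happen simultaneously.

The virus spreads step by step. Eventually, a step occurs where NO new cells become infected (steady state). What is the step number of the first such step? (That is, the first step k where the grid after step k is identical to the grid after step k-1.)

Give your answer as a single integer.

Answer: 8

Derivation:
Step 0 (initial): 3 infected
Step 1: +8 new -> 11 infected
Step 2: +12 new -> 23 infected
Step 3: +11 new -> 34 infected
Step 4: +8 new -> 42 infected
Step 5: +6 new -> 48 infected
Step 6: +4 new -> 52 infected
Step 7: +1 new -> 53 infected
Step 8: +0 new -> 53 infected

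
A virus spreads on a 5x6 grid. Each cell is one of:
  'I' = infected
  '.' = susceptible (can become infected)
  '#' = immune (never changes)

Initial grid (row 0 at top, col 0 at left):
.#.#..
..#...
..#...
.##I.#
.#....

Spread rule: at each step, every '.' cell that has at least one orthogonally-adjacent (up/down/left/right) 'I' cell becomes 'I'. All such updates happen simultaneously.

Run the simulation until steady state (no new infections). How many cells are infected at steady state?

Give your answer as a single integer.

Answer: 14

Derivation:
Step 0 (initial): 1 infected
Step 1: +3 new -> 4 infected
Step 2: +4 new -> 8 infected
Step 3: +3 new -> 11 infected
Step 4: +2 new -> 13 infected
Step 5: +1 new -> 14 infected
Step 6: +0 new -> 14 infected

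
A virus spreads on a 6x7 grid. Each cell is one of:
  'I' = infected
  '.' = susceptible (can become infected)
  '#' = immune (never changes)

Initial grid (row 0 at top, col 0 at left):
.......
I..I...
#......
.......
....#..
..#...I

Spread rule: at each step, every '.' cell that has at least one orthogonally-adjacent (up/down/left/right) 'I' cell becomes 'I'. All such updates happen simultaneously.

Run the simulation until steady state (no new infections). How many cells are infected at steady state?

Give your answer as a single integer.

Answer: 39

Derivation:
Step 0 (initial): 3 infected
Step 1: +8 new -> 11 infected
Step 2: +11 new -> 22 infected
Step 3: +10 new -> 32 infected
Step 4: +4 new -> 36 infected
Step 5: +2 new -> 38 infected
Step 6: +1 new -> 39 infected
Step 7: +0 new -> 39 infected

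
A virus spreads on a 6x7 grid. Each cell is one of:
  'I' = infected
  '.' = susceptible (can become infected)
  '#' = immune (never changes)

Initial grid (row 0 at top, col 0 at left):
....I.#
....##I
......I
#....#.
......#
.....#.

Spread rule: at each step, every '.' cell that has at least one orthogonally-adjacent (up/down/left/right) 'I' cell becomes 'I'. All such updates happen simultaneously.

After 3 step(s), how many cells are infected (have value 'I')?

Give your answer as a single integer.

Step 0 (initial): 3 infected
Step 1: +4 new -> 7 infected
Step 2: +3 new -> 10 infected
Step 3: +4 new -> 14 infected

Answer: 14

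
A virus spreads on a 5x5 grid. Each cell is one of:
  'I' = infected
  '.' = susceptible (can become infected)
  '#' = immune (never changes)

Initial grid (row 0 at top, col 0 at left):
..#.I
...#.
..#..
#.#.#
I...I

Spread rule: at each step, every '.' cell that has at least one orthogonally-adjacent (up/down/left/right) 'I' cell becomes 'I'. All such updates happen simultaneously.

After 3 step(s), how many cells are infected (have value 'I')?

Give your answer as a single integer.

Step 0 (initial): 3 infected
Step 1: +4 new -> 7 infected
Step 2: +4 new -> 11 infected
Step 3: +2 new -> 13 infected

Answer: 13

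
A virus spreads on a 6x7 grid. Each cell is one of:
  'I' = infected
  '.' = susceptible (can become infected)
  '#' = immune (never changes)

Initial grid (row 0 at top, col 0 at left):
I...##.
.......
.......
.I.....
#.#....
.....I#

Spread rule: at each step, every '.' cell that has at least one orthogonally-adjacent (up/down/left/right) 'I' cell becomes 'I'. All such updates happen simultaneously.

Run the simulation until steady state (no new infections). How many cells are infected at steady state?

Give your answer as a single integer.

Step 0 (initial): 3 infected
Step 1: +8 new -> 11 infected
Step 2: +10 new -> 21 infected
Step 3: +9 new -> 30 infected
Step 4: +4 new -> 34 infected
Step 5: +2 new -> 36 infected
Step 6: +1 new -> 37 infected
Step 7: +0 new -> 37 infected

Answer: 37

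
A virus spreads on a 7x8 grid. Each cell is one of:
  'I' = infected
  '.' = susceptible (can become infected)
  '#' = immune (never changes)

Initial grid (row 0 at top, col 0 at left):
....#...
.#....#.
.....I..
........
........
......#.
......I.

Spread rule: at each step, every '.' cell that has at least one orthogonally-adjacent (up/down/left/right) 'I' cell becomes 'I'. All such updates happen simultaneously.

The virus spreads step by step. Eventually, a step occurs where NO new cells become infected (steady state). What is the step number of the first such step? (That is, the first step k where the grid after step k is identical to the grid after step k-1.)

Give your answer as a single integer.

Step 0 (initial): 2 infected
Step 1: +6 new -> 8 infected
Step 2: +10 new -> 18 infected
Step 3: +11 new -> 29 infected
Step 4: +8 new -> 37 infected
Step 5: +6 new -> 43 infected
Step 6: +6 new -> 49 infected
Step 7: +3 new -> 52 infected
Step 8: +0 new -> 52 infected

Answer: 8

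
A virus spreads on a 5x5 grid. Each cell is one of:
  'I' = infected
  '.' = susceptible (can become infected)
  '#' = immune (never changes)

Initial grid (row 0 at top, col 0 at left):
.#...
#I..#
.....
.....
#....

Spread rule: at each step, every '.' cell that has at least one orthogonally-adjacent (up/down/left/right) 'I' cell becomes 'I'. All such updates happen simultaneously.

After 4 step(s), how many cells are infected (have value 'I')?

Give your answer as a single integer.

Answer: 17

Derivation:
Step 0 (initial): 1 infected
Step 1: +2 new -> 3 infected
Step 2: +5 new -> 8 infected
Step 3: +5 new -> 13 infected
Step 4: +4 new -> 17 infected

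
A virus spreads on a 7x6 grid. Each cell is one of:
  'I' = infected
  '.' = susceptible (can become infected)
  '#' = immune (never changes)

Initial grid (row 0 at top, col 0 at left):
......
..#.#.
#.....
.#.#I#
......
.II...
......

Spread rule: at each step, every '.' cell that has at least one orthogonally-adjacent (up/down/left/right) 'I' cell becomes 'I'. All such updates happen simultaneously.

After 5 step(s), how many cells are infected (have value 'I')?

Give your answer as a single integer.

Answer: 33

Derivation:
Step 0 (initial): 3 infected
Step 1: +8 new -> 11 infected
Step 2: +9 new -> 20 infected
Step 3: +6 new -> 26 infected
Step 4: +4 new -> 30 infected
Step 5: +3 new -> 33 infected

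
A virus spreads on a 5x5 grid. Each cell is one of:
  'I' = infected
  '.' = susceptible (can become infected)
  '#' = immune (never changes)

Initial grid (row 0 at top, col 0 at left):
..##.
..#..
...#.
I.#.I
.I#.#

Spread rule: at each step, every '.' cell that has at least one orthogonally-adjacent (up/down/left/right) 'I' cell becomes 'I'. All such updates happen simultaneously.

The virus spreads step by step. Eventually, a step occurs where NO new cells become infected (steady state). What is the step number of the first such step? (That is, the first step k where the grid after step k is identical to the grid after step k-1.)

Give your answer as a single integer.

Step 0 (initial): 3 infected
Step 1: +5 new -> 8 infected
Step 2: +4 new -> 12 infected
Step 3: +5 new -> 17 infected
Step 4: +1 new -> 18 infected
Step 5: +0 new -> 18 infected

Answer: 5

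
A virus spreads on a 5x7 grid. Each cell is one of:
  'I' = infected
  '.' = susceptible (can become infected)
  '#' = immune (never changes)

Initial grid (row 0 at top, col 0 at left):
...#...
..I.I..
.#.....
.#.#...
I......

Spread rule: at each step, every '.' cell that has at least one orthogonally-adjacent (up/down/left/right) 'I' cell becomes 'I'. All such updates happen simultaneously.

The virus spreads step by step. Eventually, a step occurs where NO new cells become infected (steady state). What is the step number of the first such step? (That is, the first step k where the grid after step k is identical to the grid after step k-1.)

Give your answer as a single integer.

Answer: 6

Derivation:
Step 0 (initial): 3 infected
Step 1: +9 new -> 12 infected
Step 2: +10 new -> 22 infected
Step 3: +6 new -> 28 infected
Step 4: +2 new -> 30 infected
Step 5: +1 new -> 31 infected
Step 6: +0 new -> 31 infected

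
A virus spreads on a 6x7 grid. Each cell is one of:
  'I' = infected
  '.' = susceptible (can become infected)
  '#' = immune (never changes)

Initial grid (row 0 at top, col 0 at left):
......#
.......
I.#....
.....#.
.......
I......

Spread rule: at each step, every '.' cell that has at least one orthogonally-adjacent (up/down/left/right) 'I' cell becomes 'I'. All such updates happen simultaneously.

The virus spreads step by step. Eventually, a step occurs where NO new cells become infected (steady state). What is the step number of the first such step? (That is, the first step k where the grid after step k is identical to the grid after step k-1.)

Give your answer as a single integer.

Step 0 (initial): 2 infected
Step 1: +5 new -> 7 infected
Step 2: +5 new -> 12 infected
Step 3: +5 new -> 17 infected
Step 4: +5 new -> 22 infected
Step 5: +6 new -> 28 infected
Step 6: +5 new -> 33 infected
Step 7: +4 new -> 37 infected
Step 8: +2 new -> 39 infected
Step 9: +0 new -> 39 infected

Answer: 9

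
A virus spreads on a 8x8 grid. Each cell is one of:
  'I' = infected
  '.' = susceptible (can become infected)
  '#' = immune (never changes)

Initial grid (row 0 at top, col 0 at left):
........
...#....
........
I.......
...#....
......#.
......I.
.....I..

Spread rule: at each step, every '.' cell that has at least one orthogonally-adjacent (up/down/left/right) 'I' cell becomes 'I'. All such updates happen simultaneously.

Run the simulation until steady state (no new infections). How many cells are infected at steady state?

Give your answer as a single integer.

Answer: 61

Derivation:
Step 0 (initial): 3 infected
Step 1: +7 new -> 10 infected
Step 2: +10 new -> 20 infected
Step 3: +12 new -> 32 infected
Step 4: +14 new -> 46 infected
Step 5: +5 new -> 51 infected
Step 6: +5 new -> 56 infected
Step 7: +4 new -> 60 infected
Step 8: +1 new -> 61 infected
Step 9: +0 new -> 61 infected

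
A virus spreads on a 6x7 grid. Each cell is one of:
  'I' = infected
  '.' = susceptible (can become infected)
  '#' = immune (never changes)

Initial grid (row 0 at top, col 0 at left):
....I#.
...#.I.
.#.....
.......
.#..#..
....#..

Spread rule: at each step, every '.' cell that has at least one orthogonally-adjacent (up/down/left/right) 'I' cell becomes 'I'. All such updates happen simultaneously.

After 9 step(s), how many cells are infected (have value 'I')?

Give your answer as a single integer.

Answer: 36

Derivation:
Step 0 (initial): 2 infected
Step 1: +4 new -> 6 infected
Step 2: +5 new -> 11 infected
Step 3: +6 new -> 17 infected
Step 4: +6 new -> 23 infected
Step 5: +4 new -> 27 infected
Step 6: +4 new -> 31 infected
Step 7: +2 new -> 33 infected
Step 8: +2 new -> 35 infected
Step 9: +1 new -> 36 infected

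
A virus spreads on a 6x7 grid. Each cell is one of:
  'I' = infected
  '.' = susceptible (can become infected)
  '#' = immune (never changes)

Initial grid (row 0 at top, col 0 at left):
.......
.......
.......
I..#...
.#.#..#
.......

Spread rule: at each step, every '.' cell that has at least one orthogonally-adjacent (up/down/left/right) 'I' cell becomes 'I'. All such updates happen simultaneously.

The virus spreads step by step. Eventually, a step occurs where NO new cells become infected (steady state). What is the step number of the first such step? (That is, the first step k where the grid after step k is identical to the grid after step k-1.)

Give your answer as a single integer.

Answer: 10

Derivation:
Step 0 (initial): 1 infected
Step 1: +3 new -> 4 infected
Step 2: +4 new -> 8 infected
Step 3: +5 new -> 13 infected
Step 4: +4 new -> 17 infected
Step 5: +4 new -> 21 infected
Step 6: +5 new -> 26 infected
Step 7: +6 new -> 32 infected
Step 8: +5 new -> 37 infected
Step 9: +1 new -> 38 infected
Step 10: +0 new -> 38 infected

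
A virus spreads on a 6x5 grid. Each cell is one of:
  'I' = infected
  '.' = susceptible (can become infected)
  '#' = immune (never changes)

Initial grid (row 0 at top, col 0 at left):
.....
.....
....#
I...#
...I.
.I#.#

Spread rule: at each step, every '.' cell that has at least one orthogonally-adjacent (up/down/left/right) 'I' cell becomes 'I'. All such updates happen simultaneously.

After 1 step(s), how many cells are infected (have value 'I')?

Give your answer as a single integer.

Answer: 12

Derivation:
Step 0 (initial): 3 infected
Step 1: +9 new -> 12 infected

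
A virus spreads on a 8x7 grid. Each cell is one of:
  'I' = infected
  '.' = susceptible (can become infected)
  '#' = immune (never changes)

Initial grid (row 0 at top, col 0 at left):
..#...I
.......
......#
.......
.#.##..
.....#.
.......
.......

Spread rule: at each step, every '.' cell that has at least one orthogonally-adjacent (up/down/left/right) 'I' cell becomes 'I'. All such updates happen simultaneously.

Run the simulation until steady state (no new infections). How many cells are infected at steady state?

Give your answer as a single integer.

Answer: 50

Derivation:
Step 0 (initial): 1 infected
Step 1: +2 new -> 3 infected
Step 2: +2 new -> 5 infected
Step 3: +3 new -> 8 infected
Step 4: +3 new -> 11 infected
Step 5: +5 new -> 16 infected
Step 6: +4 new -> 20 infected
Step 7: +5 new -> 25 infected
Step 8: +5 new -> 30 infected
Step 9: +4 new -> 34 infected
Step 10: +6 new -> 40 infected
Step 11: +6 new -> 46 infected
Step 12: +3 new -> 49 infected
Step 13: +1 new -> 50 infected
Step 14: +0 new -> 50 infected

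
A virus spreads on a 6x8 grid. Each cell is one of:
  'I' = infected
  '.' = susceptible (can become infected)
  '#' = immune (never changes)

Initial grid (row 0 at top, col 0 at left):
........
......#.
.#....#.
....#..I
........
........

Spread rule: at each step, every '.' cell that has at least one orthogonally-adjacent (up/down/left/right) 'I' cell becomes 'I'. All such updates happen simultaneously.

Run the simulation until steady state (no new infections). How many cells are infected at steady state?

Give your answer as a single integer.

Answer: 44

Derivation:
Step 0 (initial): 1 infected
Step 1: +3 new -> 4 infected
Step 2: +4 new -> 8 infected
Step 3: +4 new -> 12 infected
Step 4: +5 new -> 17 infected
Step 5: +5 new -> 22 infected
Step 6: +6 new -> 28 infected
Step 7: +5 new -> 33 infected
Step 8: +5 new -> 38 infected
Step 9: +4 new -> 42 infected
Step 10: +2 new -> 44 infected
Step 11: +0 new -> 44 infected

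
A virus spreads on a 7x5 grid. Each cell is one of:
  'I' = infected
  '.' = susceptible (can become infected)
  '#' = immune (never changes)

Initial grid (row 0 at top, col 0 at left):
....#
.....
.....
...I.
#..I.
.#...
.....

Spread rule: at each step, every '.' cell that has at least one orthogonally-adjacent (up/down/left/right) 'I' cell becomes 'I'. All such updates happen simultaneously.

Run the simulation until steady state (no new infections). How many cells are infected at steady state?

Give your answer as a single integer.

Step 0 (initial): 2 infected
Step 1: +6 new -> 8 infected
Step 2: +8 new -> 16 infected
Step 3: +7 new -> 23 infected
Step 4: +4 new -> 27 infected
Step 5: +3 new -> 30 infected
Step 6: +2 new -> 32 infected
Step 7: +0 new -> 32 infected

Answer: 32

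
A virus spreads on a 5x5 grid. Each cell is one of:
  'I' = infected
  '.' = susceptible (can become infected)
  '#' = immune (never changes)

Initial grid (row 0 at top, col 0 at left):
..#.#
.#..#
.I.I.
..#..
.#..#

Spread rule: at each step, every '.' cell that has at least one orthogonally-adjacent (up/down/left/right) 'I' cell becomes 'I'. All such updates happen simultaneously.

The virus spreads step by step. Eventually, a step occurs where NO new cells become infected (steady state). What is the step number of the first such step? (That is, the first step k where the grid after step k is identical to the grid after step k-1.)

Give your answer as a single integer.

Step 0 (initial): 2 infected
Step 1: +6 new -> 8 infected
Step 2: +6 new -> 14 infected
Step 3: +3 new -> 17 infected
Step 4: +1 new -> 18 infected
Step 5: +0 new -> 18 infected

Answer: 5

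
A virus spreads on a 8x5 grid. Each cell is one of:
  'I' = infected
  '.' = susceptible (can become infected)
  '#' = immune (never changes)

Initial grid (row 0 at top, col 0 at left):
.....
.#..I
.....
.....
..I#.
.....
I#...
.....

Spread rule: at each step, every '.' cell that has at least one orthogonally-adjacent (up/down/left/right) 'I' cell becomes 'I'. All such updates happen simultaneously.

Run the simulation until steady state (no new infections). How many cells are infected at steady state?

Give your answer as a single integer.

Step 0 (initial): 3 infected
Step 1: +8 new -> 11 infected
Step 2: +12 new -> 23 infected
Step 3: +7 new -> 30 infected
Step 4: +4 new -> 34 infected
Step 5: +3 new -> 37 infected
Step 6: +0 new -> 37 infected

Answer: 37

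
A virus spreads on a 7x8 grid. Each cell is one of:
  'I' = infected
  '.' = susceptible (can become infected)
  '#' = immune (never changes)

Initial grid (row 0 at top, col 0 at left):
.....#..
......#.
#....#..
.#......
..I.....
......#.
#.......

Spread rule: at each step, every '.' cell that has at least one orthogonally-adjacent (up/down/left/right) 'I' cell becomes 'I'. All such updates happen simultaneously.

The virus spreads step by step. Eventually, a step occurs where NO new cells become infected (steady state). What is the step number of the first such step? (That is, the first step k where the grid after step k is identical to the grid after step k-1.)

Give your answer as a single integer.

Answer: 11

Derivation:
Step 0 (initial): 1 infected
Step 1: +4 new -> 5 infected
Step 2: +7 new -> 12 infected
Step 3: +10 new -> 22 infected
Step 4: +8 new -> 30 infected
Step 5: +7 new -> 37 infected
Step 6: +7 new -> 44 infected
Step 7: +2 new -> 46 infected
Step 8: +1 new -> 47 infected
Step 9: +1 new -> 48 infected
Step 10: +1 new -> 49 infected
Step 11: +0 new -> 49 infected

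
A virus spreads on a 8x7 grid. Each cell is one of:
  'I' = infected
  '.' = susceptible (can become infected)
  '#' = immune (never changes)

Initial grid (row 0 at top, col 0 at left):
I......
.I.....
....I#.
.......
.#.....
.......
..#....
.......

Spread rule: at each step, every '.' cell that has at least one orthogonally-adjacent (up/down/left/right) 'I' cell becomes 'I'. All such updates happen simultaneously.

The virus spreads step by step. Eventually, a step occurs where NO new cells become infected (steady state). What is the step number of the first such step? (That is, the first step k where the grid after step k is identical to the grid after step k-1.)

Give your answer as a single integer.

Step 0 (initial): 3 infected
Step 1: +7 new -> 10 infected
Step 2: +10 new -> 20 infected
Step 3: +9 new -> 29 infected
Step 4: +8 new -> 37 infected
Step 5: +6 new -> 43 infected
Step 6: +5 new -> 48 infected
Step 7: +4 new -> 52 infected
Step 8: +1 new -> 53 infected
Step 9: +0 new -> 53 infected

Answer: 9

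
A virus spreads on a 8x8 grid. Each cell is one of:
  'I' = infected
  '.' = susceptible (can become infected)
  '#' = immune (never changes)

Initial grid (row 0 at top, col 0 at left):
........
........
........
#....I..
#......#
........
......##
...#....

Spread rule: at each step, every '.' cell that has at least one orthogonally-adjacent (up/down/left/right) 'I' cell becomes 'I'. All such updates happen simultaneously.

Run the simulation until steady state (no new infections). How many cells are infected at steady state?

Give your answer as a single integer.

Step 0 (initial): 1 infected
Step 1: +4 new -> 5 infected
Step 2: +8 new -> 13 infected
Step 3: +10 new -> 23 infected
Step 4: +11 new -> 34 infected
Step 5: +9 new -> 43 infected
Step 6: +6 new -> 49 infected
Step 7: +5 new -> 54 infected
Step 8: +3 new -> 57 infected
Step 9: +1 new -> 58 infected
Step 10: +0 new -> 58 infected

Answer: 58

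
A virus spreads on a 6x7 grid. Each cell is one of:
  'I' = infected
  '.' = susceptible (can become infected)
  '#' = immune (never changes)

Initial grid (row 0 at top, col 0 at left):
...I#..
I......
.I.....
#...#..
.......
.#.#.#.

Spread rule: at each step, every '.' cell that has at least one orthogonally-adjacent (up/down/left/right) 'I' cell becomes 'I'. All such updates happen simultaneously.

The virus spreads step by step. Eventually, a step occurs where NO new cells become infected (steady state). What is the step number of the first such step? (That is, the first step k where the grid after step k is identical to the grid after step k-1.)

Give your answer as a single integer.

Answer: 9

Derivation:
Step 0 (initial): 3 infected
Step 1: +7 new -> 10 infected
Step 2: +6 new -> 16 infected
Step 3: +5 new -> 21 infected
Step 4: +6 new -> 27 infected
Step 5: +4 new -> 31 infected
Step 6: +3 new -> 34 infected
Step 7: +1 new -> 35 infected
Step 8: +1 new -> 36 infected
Step 9: +0 new -> 36 infected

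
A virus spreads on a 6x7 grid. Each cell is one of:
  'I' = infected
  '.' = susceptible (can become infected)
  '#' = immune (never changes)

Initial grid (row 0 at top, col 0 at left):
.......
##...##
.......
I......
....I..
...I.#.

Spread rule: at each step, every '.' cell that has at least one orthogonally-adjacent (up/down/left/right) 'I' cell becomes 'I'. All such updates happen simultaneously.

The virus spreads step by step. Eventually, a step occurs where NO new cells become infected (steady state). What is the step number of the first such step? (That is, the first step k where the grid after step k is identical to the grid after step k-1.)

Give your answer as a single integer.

Answer: 8

Derivation:
Step 0 (initial): 3 infected
Step 1: +8 new -> 11 infected
Step 2: +10 new -> 21 infected
Step 3: +6 new -> 27 infected
Step 4: +4 new -> 31 infected
Step 5: +3 new -> 34 infected
Step 6: +2 new -> 36 infected
Step 7: +1 new -> 37 infected
Step 8: +0 new -> 37 infected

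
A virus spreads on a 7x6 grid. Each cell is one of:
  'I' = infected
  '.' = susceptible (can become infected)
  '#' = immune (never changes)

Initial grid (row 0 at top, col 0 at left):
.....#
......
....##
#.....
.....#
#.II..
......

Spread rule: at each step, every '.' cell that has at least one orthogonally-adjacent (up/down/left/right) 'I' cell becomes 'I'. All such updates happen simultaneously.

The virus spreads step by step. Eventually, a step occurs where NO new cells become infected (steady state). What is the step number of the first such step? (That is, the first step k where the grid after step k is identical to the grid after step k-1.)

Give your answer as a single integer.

Step 0 (initial): 2 infected
Step 1: +6 new -> 8 infected
Step 2: +7 new -> 15 infected
Step 3: +7 new -> 22 infected
Step 4: +4 new -> 26 infected
Step 5: +5 new -> 31 infected
Step 6: +4 new -> 35 infected
Step 7: +1 new -> 36 infected
Step 8: +0 new -> 36 infected

Answer: 8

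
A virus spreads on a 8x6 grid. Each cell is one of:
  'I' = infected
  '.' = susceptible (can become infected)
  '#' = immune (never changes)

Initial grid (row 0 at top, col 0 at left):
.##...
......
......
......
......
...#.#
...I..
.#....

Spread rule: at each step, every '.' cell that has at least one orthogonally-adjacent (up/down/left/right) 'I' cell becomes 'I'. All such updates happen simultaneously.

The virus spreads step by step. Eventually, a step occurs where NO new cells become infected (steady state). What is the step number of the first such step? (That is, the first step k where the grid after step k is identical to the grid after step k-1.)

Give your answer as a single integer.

Answer: 10

Derivation:
Step 0 (initial): 1 infected
Step 1: +3 new -> 4 infected
Step 2: +6 new -> 10 infected
Step 3: +5 new -> 15 infected
Step 4: +7 new -> 22 infected
Step 5: +6 new -> 28 infected
Step 6: +6 new -> 34 infected
Step 7: +5 new -> 39 infected
Step 8: +3 new -> 42 infected
Step 9: +1 new -> 43 infected
Step 10: +0 new -> 43 infected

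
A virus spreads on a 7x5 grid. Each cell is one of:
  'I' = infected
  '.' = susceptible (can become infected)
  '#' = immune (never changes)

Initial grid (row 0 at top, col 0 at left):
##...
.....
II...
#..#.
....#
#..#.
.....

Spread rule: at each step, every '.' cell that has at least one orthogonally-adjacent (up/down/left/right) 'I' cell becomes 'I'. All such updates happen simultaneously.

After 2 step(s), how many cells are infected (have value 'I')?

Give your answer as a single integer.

Answer: 10

Derivation:
Step 0 (initial): 2 infected
Step 1: +4 new -> 6 infected
Step 2: +4 new -> 10 infected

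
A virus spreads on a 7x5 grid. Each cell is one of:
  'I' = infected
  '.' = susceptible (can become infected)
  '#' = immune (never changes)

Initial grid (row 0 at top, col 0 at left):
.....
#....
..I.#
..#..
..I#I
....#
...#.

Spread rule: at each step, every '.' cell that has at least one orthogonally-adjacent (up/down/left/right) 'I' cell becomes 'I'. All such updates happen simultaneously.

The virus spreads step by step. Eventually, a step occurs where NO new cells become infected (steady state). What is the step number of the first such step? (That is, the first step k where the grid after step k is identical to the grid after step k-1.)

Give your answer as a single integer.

Answer: 5

Derivation:
Step 0 (initial): 3 infected
Step 1: +6 new -> 9 infected
Step 2: +10 new -> 19 infected
Step 3: +6 new -> 25 infected
Step 4: +3 new -> 28 infected
Step 5: +0 new -> 28 infected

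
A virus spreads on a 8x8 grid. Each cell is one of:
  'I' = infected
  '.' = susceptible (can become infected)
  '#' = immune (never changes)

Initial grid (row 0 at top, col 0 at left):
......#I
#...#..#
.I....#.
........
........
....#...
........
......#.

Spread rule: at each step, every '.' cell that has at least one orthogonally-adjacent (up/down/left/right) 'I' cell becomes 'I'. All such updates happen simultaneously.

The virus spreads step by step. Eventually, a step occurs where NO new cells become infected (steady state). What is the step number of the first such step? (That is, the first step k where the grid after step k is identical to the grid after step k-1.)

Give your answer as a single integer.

Step 0 (initial): 2 infected
Step 1: +4 new -> 6 infected
Step 2: +6 new -> 12 infected
Step 3: +8 new -> 20 infected
Step 4: +7 new -> 27 infected
Step 5: +8 new -> 35 infected
Step 6: +7 new -> 42 infected
Step 7: +5 new -> 47 infected
Step 8: +5 new -> 52 infected
Step 9: +3 new -> 55 infected
Step 10: +1 new -> 56 infected
Step 11: +1 new -> 57 infected
Step 12: +0 new -> 57 infected

Answer: 12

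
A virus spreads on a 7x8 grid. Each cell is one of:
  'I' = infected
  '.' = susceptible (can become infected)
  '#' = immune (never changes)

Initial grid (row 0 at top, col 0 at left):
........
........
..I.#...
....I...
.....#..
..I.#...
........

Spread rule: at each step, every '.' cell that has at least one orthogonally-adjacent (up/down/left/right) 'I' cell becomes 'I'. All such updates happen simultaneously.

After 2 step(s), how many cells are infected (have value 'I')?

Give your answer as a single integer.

Answer: 26

Derivation:
Step 0 (initial): 3 infected
Step 1: +11 new -> 14 infected
Step 2: +12 new -> 26 infected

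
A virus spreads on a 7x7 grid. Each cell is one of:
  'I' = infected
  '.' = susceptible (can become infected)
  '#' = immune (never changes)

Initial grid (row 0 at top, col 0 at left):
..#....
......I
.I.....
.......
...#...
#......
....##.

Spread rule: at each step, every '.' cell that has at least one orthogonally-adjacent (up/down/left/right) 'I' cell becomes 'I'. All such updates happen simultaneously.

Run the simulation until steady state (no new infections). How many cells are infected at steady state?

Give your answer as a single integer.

Step 0 (initial): 2 infected
Step 1: +7 new -> 9 infected
Step 2: +11 new -> 20 infected
Step 3: +10 new -> 30 infected
Step 4: +6 new -> 36 infected
Step 5: +6 new -> 42 infected
Step 6: +2 new -> 44 infected
Step 7: +0 new -> 44 infected

Answer: 44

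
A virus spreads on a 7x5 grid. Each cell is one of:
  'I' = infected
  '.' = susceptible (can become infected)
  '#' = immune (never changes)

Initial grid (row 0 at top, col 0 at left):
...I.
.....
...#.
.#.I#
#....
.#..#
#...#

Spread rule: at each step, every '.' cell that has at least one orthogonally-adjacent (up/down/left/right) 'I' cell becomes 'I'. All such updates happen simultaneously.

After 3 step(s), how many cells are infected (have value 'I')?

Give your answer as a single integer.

Answer: 21

Derivation:
Step 0 (initial): 2 infected
Step 1: +5 new -> 7 infected
Step 2: +7 new -> 14 infected
Step 3: +7 new -> 21 infected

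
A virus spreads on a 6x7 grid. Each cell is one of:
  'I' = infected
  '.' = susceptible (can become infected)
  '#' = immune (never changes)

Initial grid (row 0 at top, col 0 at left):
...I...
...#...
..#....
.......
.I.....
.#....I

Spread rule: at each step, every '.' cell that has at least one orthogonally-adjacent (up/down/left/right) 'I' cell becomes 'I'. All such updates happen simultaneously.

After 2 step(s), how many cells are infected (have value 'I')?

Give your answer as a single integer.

Answer: 23

Derivation:
Step 0 (initial): 3 infected
Step 1: +7 new -> 10 infected
Step 2: +13 new -> 23 infected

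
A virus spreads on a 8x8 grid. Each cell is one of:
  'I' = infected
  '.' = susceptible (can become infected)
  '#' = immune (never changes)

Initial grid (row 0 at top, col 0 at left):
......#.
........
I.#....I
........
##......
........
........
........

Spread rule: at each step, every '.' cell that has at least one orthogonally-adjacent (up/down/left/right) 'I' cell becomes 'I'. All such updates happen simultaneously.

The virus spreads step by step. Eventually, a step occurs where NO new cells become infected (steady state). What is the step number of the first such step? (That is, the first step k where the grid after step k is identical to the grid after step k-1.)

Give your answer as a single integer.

Answer: 10

Derivation:
Step 0 (initial): 2 infected
Step 1: +6 new -> 8 infected
Step 2: +8 new -> 16 infected
Step 3: +8 new -> 24 infected
Step 4: +11 new -> 35 infected
Step 5: +8 new -> 43 infected
Step 6: +6 new -> 49 infected
Step 7: +6 new -> 55 infected
Step 8: +4 new -> 59 infected
Step 9: +1 new -> 60 infected
Step 10: +0 new -> 60 infected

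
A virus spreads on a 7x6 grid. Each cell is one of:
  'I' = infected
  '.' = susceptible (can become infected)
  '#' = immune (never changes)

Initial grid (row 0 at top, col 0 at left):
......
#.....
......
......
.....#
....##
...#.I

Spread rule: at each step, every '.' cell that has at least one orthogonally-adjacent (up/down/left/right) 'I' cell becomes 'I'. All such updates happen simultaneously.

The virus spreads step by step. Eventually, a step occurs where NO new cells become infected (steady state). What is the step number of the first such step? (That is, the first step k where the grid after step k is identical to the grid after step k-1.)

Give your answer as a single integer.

Step 0 (initial): 1 infected
Step 1: +1 new -> 2 infected
Step 2: +0 new -> 2 infected

Answer: 2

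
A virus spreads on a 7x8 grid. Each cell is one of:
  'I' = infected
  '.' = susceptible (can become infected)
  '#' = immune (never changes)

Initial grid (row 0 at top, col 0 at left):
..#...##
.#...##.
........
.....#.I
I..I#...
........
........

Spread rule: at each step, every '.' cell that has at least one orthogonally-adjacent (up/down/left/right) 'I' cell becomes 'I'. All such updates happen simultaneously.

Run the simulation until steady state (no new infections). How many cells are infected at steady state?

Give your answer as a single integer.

Answer: 48

Derivation:
Step 0 (initial): 3 infected
Step 1: +9 new -> 12 infected
Step 2: +14 new -> 26 infected
Step 3: +13 new -> 39 infected
Step 4: +6 new -> 45 infected
Step 5: +2 new -> 47 infected
Step 6: +1 new -> 48 infected
Step 7: +0 new -> 48 infected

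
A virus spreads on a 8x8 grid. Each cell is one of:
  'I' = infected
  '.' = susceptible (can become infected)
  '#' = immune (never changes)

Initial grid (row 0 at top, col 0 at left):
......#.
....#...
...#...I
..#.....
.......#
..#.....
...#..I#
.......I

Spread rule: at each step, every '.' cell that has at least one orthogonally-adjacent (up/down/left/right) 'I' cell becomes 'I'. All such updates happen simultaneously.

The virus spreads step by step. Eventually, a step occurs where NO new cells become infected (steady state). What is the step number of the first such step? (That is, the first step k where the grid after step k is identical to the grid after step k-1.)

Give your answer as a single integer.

Answer: 11

Derivation:
Step 0 (initial): 3 infected
Step 1: +6 new -> 9 infected
Step 2: +9 new -> 18 infected
Step 3: +6 new -> 24 infected
Step 4: +5 new -> 29 infected
Step 5: +4 new -> 33 infected
Step 6: +4 new -> 37 infected
Step 7: +5 new -> 42 infected
Step 8: +6 new -> 48 infected
Step 9: +6 new -> 54 infected
Step 10: +2 new -> 56 infected
Step 11: +0 new -> 56 infected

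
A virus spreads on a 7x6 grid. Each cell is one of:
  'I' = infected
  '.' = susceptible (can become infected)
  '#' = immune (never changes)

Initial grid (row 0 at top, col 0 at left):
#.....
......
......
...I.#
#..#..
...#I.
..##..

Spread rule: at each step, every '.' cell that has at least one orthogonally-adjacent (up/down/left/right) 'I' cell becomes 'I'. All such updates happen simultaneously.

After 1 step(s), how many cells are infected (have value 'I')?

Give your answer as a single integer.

Step 0 (initial): 2 infected
Step 1: +6 new -> 8 infected

Answer: 8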